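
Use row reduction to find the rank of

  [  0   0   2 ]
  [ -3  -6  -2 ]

Swap R1 and R2.
  [ -3  -6  -2 ]
  [  0   0   2 ]
Multiply R1 by -1/3.
  [ 1  2  2/3 ]
  [ 0  0    2 ]
Multiply R2 by 1/2.
  [ 1  2  2/3 ]
  [ 0  0    1 ]
Subtract 2/3 times R2 from R1.
  [ 1  2  0 ]
  [ 0  0  1 ]
The reduced form has 2 nonzero rows.

rank = 2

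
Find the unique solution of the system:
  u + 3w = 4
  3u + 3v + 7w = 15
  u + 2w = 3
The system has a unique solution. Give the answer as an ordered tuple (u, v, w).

(1, 5/3, 1)

Form the augmented matrix and row-reduce:
  [ 1  0  3  |   4 ]
  [ 3  3  7  |  15 ]
  [ 1  0  2  |   3 ]
ρ2 -> ρ2 − 3·ρ1
ρ3 -> ρ3 − ρ1
ρ2 -> 1/3·ρ2
ρ3 -> -1·ρ3
ρ2 -> ρ2 + 2/3·ρ3
ρ1 -> ρ1 − 3·ρ3
Reading off the last column: u = 1, v = 5/3, w = 1.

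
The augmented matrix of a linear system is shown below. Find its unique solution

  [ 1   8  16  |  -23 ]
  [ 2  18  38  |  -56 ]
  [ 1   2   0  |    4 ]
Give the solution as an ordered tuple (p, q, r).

Subtract 2 times r1 from r2.
  [ 1  8  16  |  -23 ]
  [ 0  2   6  |  -10 ]
  [ 1  2   0  |    4 ]
Subtract r1 from r3.
  [ 1   8   16  |  -23 ]
  [ 0   2    6  |  -10 ]
  [ 0  -6  -16  |   27 ]
Multiply r2 by 1/2.
  [ 1   8   16  |  -23 ]
  [ 0   1    3  |   -5 ]
  [ 0  -6  -16  |   27 ]
Add 6 times r2 to r3.
  [ 1  8  16  |  -23 ]
  [ 0  1   3  |   -5 ]
  [ 0  0   2  |   -3 ]
Multiply r3 by 1/2.
  [ 1  8  16  |   -23 ]
  [ 0  1   3  |    -5 ]
  [ 0  0   1  |  -3/2 ]
Subtract 3 times r3 from r2.
  [ 1  8  16  |   -23 ]
  [ 0  1   0  |  -1/2 ]
  [ 0  0   1  |  -3/2 ]
Subtract 16 times r3 from r1.
  [ 1  8  0  |     1 ]
  [ 0  1  0  |  -1/2 ]
  [ 0  0  1  |  -3/2 ]
Subtract 8 times r2 from r1.
  [ 1  0  0  |     5 ]
  [ 0  1  0  |  -1/2 ]
  [ 0  0  1  |  -3/2 ]
Reading off the last column: p = 5, q = -1/2, r = -3/2.

(5, -1/2, -3/2)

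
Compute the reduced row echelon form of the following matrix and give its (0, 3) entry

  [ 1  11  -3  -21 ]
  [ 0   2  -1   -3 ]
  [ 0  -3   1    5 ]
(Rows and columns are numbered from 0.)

-2

R2 ← 1/2·R2
R3 ← R3 + 3·R2
R3 ← -2·R3
R2 ← R2 + 1/2·R3
R1 ← R1 + 3·R3
R1 ← R1 − 11·R2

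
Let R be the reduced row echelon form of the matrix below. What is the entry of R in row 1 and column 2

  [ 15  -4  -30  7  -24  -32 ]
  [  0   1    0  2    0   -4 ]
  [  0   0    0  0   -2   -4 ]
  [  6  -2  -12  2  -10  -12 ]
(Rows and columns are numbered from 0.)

0

r1 -> 1/15·r1
  [ 1  -4/15   -2  7/15  -8/5  -32/15 ]
  [ 0      1    0     2     0      -4 ]
  [ 0      0    0     0    -2      -4 ]
  [ 6     -2  -12     2   -10     -12 ]
r4 -> r4 − 6·r1
  [ 1  -4/15  -2  7/15  -8/5  -32/15 ]
  [ 0      1   0     2     0      -4 ]
  [ 0      0   0     0    -2      -4 ]
  [ 0   -2/5   0  -4/5  -2/5     4/5 ]
r4 -> r4 + 2/5·r2
  [ 1  -4/15  -2  7/15  -8/5  -32/15 ]
  [ 0      1   0     2     0      -4 ]
  [ 0      0   0     0    -2      -4 ]
  [ 0      0   0     0  -2/5    -4/5 ]
r3 -> -1/2·r3
  [ 1  -4/15  -2  7/15  -8/5  -32/15 ]
  [ 0      1   0     2     0      -4 ]
  [ 0      0   0     0     1       2 ]
  [ 0      0   0     0  -2/5    -4/5 ]
r4 -> r4 + 2/5·r3
  [ 1  -4/15  -2  7/15  -8/5  -32/15 ]
  [ 0      1   0     2     0      -4 ]
  [ 0      0   0     0     1       2 ]
  [ 0      0   0     0     0       0 ]
r1 -> r1 + 8/5·r3
  [ 1  -4/15  -2  7/15  0  16/15 ]
  [ 0      1   0     2  0     -4 ]
  [ 0      0   0     0  1      2 ]
  [ 0      0   0     0  0      0 ]
r1 -> r1 + 4/15·r2
  [ 1  0  -2  1  0   0 ]
  [ 0  1   0  2  0  -4 ]
  [ 0  0   0  0  1   2 ]
  [ 0  0   0  0  0   0 ]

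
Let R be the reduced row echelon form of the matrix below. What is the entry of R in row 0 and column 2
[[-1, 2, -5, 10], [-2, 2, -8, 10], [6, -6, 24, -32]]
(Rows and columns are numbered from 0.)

R1 := -1·R1
  [  1  -2   5  -10 ]
  [ -2   2  -8   10 ]
  [  6  -6  24  -32 ]
R2 := R2 + 2·R1
  [ 1  -2   5  -10 ]
  [ 0  -2   2  -10 ]
  [ 6  -6  24  -32 ]
R3 := R3 − 6·R1
  [ 1  -2   5  -10 ]
  [ 0  -2   2  -10 ]
  [ 0   6  -6   28 ]
R2 := -1/2·R2
  [ 1  -2   5  -10 ]
  [ 0   1  -1    5 ]
  [ 0   6  -6   28 ]
R3 := R3 − 6·R2
  [ 1  -2   5  -10 ]
  [ 0   1  -1    5 ]
  [ 0   0   0   -2 ]
R3 := -1/2·R3
  [ 1  -2   5  -10 ]
  [ 0   1  -1    5 ]
  [ 0   0   0    1 ]
R2 := R2 − 5·R3
  [ 1  -2   5  -10 ]
  [ 0   1  -1    0 ]
  [ 0   0   0    1 ]
R1 := R1 + 10·R3
  [ 1  -2   5  0 ]
  [ 0   1  -1  0 ]
  [ 0   0   0  1 ]
R1 := R1 + 2·R2
  [ 1  0   3  0 ]
  [ 0  1  -1  0 ]
  [ 0  0   0  1 ]

3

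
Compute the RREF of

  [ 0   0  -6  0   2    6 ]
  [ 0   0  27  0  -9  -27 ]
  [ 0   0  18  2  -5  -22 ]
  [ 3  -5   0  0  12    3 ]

[[1, -5/3, 0, 0, 4, 1], [0, 0, 1, 0, -1/3, -1], [0, 0, 0, 1, 1/2, -2], [0, 0, 0, 0, 0, 0]]

r1 <-> r4
  [ 3  -5   0  0  12    3 ]
  [ 0   0  27  0  -9  -27 ]
  [ 0   0  18  2  -5  -22 ]
  [ 0   0  -6  0   2    6 ]
r1 := 1/3·r1
  [ 1  -5/3   0  0   4    1 ]
  [ 0     0  27  0  -9  -27 ]
  [ 0     0  18  2  -5  -22 ]
  [ 0     0  -6  0   2    6 ]
r2 := 1/27·r2
  [ 1  -5/3   0  0     4    1 ]
  [ 0     0   1  0  -1/3   -1 ]
  [ 0     0  18  2    -5  -22 ]
  [ 0     0  -6  0     2    6 ]
r3 := r3 − 18·r2
  [ 1  -5/3   0  0     4   1 ]
  [ 0     0   1  0  -1/3  -1 ]
  [ 0     0   0  2     1  -4 ]
  [ 0     0  -6  0     2   6 ]
r4 := r4 + 6·r2
  [ 1  -5/3  0  0     4   1 ]
  [ 0     0  1  0  -1/3  -1 ]
  [ 0     0  0  2     1  -4 ]
  [ 0     0  0  0     0   0 ]
r3 := 1/2·r3
  [ 1  -5/3  0  0     4   1 ]
  [ 0     0  1  0  -1/3  -1 ]
  [ 0     0  0  1   1/2  -2 ]
  [ 0     0  0  0     0   0 ]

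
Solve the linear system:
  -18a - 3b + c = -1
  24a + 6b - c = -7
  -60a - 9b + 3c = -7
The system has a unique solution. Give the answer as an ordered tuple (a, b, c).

Form the augmented matrix and row-reduce:
  [ -18  -3   1  |  -1 ]
  [  24   6  -1  |  -7 ]
  [ -60  -9   3  |  -7 ]
R1 -> -1/18·R1
  [   1  1/6  -1/18  |  1/18 ]
  [  24    6     -1  |    -7 ]
  [ -60   -9      3  |    -7 ]
R2 -> R2 − 24·R1
  [   1  1/6  -1/18  |   1/18 ]
  [   0    2    1/3  |  -25/3 ]
  [ -60   -9      3  |     -7 ]
R3 -> R3 + 60·R1
  [ 1  1/6  -1/18  |   1/18 ]
  [ 0    2    1/3  |  -25/3 ]
  [ 0    1   -1/3  |  -11/3 ]
R2 -> 1/2·R2
  [ 1  1/6  -1/18  |   1/18 ]
  [ 0    1    1/6  |  -25/6 ]
  [ 0    1   -1/3  |  -11/3 ]
R3 -> R3 − R2
  [ 1  1/6  -1/18  |   1/18 ]
  [ 0    1    1/6  |  -25/6 ]
  [ 0    0   -1/2  |    1/2 ]
R3 -> -2·R3
  [ 1  1/6  -1/18  |   1/18 ]
  [ 0    1    1/6  |  -25/6 ]
  [ 0    0      1  |     -1 ]
R2 -> R2 − 1/6·R3
  [ 1  1/6  -1/18  |  1/18 ]
  [ 0    1      0  |    -4 ]
  [ 0    0      1  |    -1 ]
R1 -> R1 + 1/18·R3
  [ 1  1/6  0  |   0 ]
  [ 0    1  0  |  -4 ]
  [ 0    0  1  |  -1 ]
R1 -> R1 − 1/6·R2
  [ 1  0  0  |  2/3 ]
  [ 0  1  0  |   -4 ]
  [ 0  0  1  |   -1 ]
Reading off the last column: a = 2/3, b = -4, c = -1.

(2/3, -4, -1)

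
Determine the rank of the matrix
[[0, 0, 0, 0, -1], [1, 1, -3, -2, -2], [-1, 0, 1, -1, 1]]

Swap r1 and r2.
  [  1  1  -3  -2  -2 ]
  [  0  0   0   0  -1 ]
  [ -1  0   1  -1   1 ]
Add r1 to r3.
  [ 1  1  -3  -2  -2 ]
  [ 0  0   0   0  -1 ]
  [ 0  1  -2  -3  -1 ]
Swap r2 and r3.
  [ 1  1  -3  -2  -2 ]
  [ 0  1  -2  -3  -1 ]
  [ 0  0   0   0  -1 ]
Multiply r3 by -1.
  [ 1  1  -3  -2  -2 ]
  [ 0  1  -2  -3  -1 ]
  [ 0  0   0   0   1 ]
Add r3 to r2.
  [ 1  1  -3  -2  -2 ]
  [ 0  1  -2  -3   0 ]
  [ 0  0   0   0   1 ]
Add 2 times r3 to r1.
  [ 1  1  -3  -2  0 ]
  [ 0  1  -2  -3  0 ]
  [ 0  0   0   0  1 ]
Subtract r2 from r1.
  [ 1  0  -1   1  0 ]
  [ 0  1  -2  -3  0 ]
  [ 0  0   0   0  1 ]
The reduced form has 3 nonzero rows.

rank = 3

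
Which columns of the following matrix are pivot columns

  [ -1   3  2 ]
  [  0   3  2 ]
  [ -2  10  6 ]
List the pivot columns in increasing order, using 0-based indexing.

R1 := -1·R1
R3 := R3 + 2·R1
R2 := 1/3·R2
R3 := R3 − 4·R2
R3 := -3/2·R3
R2 := R2 − 2/3·R3
R1 := R1 + 2·R3
R1 := R1 + 3·R2
Pivot columns are the columns containing a leading 1.

0, 1, 2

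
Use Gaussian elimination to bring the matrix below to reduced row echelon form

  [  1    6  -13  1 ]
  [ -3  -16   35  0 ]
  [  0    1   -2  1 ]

[[1, 0, -1, 0], [0, 1, -2, 0], [0, 0, 0, 1]]

ρ2 ← ρ2 + 3·ρ1
  [ 1  6  -13  1 ]
  [ 0  2   -4  3 ]
  [ 0  1   -2  1 ]
ρ2 ← 1/2·ρ2
  [ 1  6  -13    1 ]
  [ 0  1   -2  3/2 ]
  [ 0  1   -2    1 ]
ρ3 ← ρ3 − ρ2
  [ 1  6  -13     1 ]
  [ 0  1   -2   3/2 ]
  [ 0  0    0  -1/2 ]
ρ3 ← -2·ρ3
  [ 1  6  -13    1 ]
  [ 0  1   -2  3/2 ]
  [ 0  0    0    1 ]
ρ2 ← ρ2 − 3/2·ρ3
  [ 1  6  -13  1 ]
  [ 0  1   -2  0 ]
  [ 0  0    0  1 ]
ρ1 ← ρ1 − ρ3
  [ 1  6  -13  0 ]
  [ 0  1   -2  0 ]
  [ 0  0    0  1 ]
ρ1 ← ρ1 − 6·ρ2
  [ 1  0  -1  0 ]
  [ 0  1  -2  0 ]
  [ 0  0   0  1 ]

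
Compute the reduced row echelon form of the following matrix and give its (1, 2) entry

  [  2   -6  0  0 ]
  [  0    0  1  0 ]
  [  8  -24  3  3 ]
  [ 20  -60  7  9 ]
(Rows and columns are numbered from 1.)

-3

R1 ← 1/2·R1
  [  1   -3  0  0 ]
  [  0    0  1  0 ]
  [  8  -24  3  3 ]
  [ 20  -60  7  9 ]
R3 ← R3 − 8·R1
  [  1   -3  0  0 ]
  [  0    0  1  0 ]
  [  0    0  3  3 ]
  [ 20  -60  7  9 ]
R4 ← R4 − 20·R1
  [ 1  -3  0  0 ]
  [ 0   0  1  0 ]
  [ 0   0  3  3 ]
  [ 0   0  7  9 ]
R3 ← R3 − 3·R2
  [ 1  -3  0  0 ]
  [ 0   0  1  0 ]
  [ 0   0  0  3 ]
  [ 0   0  7  9 ]
R4 ← R4 − 7·R2
  [ 1  -3  0  0 ]
  [ 0   0  1  0 ]
  [ 0   0  0  3 ]
  [ 0   0  0  9 ]
R3 ← 1/3·R3
  [ 1  -3  0  0 ]
  [ 0   0  1  0 ]
  [ 0   0  0  1 ]
  [ 0   0  0  9 ]
R4 ← R4 − 9·R3
  [ 1  -3  0  0 ]
  [ 0   0  1  0 ]
  [ 0   0  0  1 ]
  [ 0   0  0  0 ]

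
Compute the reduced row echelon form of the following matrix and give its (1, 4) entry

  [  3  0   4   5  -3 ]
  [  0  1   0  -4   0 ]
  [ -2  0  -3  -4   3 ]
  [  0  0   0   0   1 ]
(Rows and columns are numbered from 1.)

R1 -> 1/3·R1
  [  1  0  4/3  5/3  -1 ]
  [  0  1    0   -4   0 ]
  [ -2  0   -3   -4   3 ]
  [  0  0    0    0   1 ]
R3 -> R3 + 2·R1
  [ 1  0   4/3   5/3  -1 ]
  [ 0  1     0    -4   0 ]
  [ 0  0  -1/3  -2/3   1 ]
  [ 0  0     0     0   1 ]
R3 -> -3·R3
  [ 1  0  4/3  5/3  -1 ]
  [ 0  1    0   -4   0 ]
  [ 0  0    1    2  -3 ]
  [ 0  0    0    0   1 ]
R3 -> R3 + 3·R4
  [ 1  0  4/3  5/3  -1 ]
  [ 0  1    0   -4   0 ]
  [ 0  0    1    2   0 ]
  [ 0  0    0    0   1 ]
R1 -> R1 + R4
  [ 1  0  4/3  5/3  0 ]
  [ 0  1    0   -4  0 ]
  [ 0  0    1    2  0 ]
  [ 0  0    0    0  1 ]
R1 -> R1 − 4/3·R3
  [ 1  0  0  -1  0 ]
  [ 0  1  0  -4  0 ]
  [ 0  0  1   2  0 ]
  [ 0  0  0   0  1 ]

-1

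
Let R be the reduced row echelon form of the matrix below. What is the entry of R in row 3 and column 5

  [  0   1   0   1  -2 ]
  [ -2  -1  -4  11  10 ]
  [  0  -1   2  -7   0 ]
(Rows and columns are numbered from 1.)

R1 ↔ R2
  [ -2  -1  -4  11  10 ]
  [  0   1   0   1  -2 ]
  [  0  -1   2  -7   0 ]
R1 -> -1/2·R1
  [ 1  1/2  2  -11/2  -5 ]
  [ 0    1  0      1  -2 ]
  [ 0   -1  2     -7   0 ]
R3 -> R3 + R2
  [ 1  1/2  2  -11/2  -5 ]
  [ 0    1  0      1  -2 ]
  [ 0    0  2     -6  -2 ]
R3 -> 1/2·R3
  [ 1  1/2  2  -11/2  -5 ]
  [ 0    1  0      1  -2 ]
  [ 0    0  1     -3  -1 ]
R1 -> R1 − 2·R3
  [ 1  1/2  0  1/2  -3 ]
  [ 0    1  0    1  -2 ]
  [ 0    0  1   -3  -1 ]
R1 -> R1 − 1/2·R2
  [ 1  0  0   0  -2 ]
  [ 0  1  0   1  -2 ]
  [ 0  0  1  -3  -1 ]

-1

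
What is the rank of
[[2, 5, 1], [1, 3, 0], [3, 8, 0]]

rank = 3

R1 ← 1/2·R1
  [ 1  5/2  1/2 ]
  [ 1    3    0 ]
  [ 3    8    0 ]
R2 ← R2 − R1
  [ 1  5/2   1/2 ]
  [ 0  1/2  -1/2 ]
  [ 3    8     0 ]
R3 ← R3 − 3·R1
  [ 1  5/2   1/2 ]
  [ 0  1/2  -1/2 ]
  [ 0  1/2  -3/2 ]
R2 ← 2·R2
  [ 1  5/2   1/2 ]
  [ 0    1    -1 ]
  [ 0  1/2  -3/2 ]
R3 ← R3 − 1/2·R2
  [ 1  5/2  1/2 ]
  [ 0    1   -1 ]
  [ 0    0   -1 ]
R3 ← -1·R3
  [ 1  5/2  1/2 ]
  [ 0    1   -1 ]
  [ 0    0    1 ]
R2 ← R2 + R3
  [ 1  5/2  1/2 ]
  [ 0    1    0 ]
  [ 0    0    1 ]
R1 ← R1 − 1/2·R3
  [ 1  5/2  0 ]
  [ 0    1  0 ]
  [ 0    0  1 ]
R1 ← R1 − 5/2·R2
  [ 1  0  0 ]
  [ 0  1  0 ]
  [ 0  0  1 ]
The reduced form has 3 nonzero rows.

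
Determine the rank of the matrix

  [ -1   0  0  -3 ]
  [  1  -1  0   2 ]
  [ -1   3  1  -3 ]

rank = 3

ρ1 ← -1·ρ1
  [  1   0  0   3 ]
  [  1  -1  0   2 ]
  [ -1   3  1  -3 ]
ρ2 ← ρ2 − ρ1
  [  1   0  0   3 ]
  [  0  -1  0  -1 ]
  [ -1   3  1  -3 ]
ρ3 ← ρ3 + ρ1
  [ 1   0  0   3 ]
  [ 0  -1  0  -1 ]
  [ 0   3  1   0 ]
ρ2 ← -1·ρ2
  [ 1  0  0  3 ]
  [ 0  1  0  1 ]
  [ 0  3  1  0 ]
ρ3 ← ρ3 − 3·ρ2
  [ 1  0  0   3 ]
  [ 0  1  0   1 ]
  [ 0  0  1  -3 ]
The reduced form has 3 nonzero rows.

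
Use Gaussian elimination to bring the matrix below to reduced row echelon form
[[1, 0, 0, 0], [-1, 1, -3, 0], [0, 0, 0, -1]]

[[1, 0, 0, 0], [0, 1, -3, 0], [0, 0, 0, 1]]

Add r1 to r2.
  [ 1  0   0   0 ]
  [ 0  1  -3   0 ]
  [ 0  0   0  -1 ]
Multiply r3 by -1.
  [ 1  0   0  0 ]
  [ 0  1  -3  0 ]
  [ 0  0   0  1 ]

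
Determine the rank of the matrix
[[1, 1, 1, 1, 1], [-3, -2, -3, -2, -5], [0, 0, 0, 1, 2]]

rank = 3

ρ2 := ρ2 + 3·ρ1
  [ 1  1  1  1   1 ]
  [ 0  1  0  1  -2 ]
  [ 0  0  0  1   2 ]
ρ2 := ρ2 − ρ3
  [ 1  1  1  1   1 ]
  [ 0  1  0  0  -4 ]
  [ 0  0  0  1   2 ]
ρ1 := ρ1 − ρ3
  [ 1  1  1  0  -1 ]
  [ 0  1  0  0  -4 ]
  [ 0  0  0  1   2 ]
ρ1 := ρ1 − ρ2
  [ 1  0  1  0   3 ]
  [ 0  1  0  0  -4 ]
  [ 0  0  0  1   2 ]
The reduced form has 3 nonzero rows.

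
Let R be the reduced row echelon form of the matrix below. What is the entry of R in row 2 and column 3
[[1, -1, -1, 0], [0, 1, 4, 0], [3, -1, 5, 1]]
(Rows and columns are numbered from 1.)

Subtract 3 times r1 from r3.
Subtract 2 times r2 from r3.
Add r2 to r1.

4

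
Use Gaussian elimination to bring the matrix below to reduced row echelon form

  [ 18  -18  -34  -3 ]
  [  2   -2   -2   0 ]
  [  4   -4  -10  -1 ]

R1 := 1/18·R1
  [ 1  -1  -17/9  -1/6 ]
  [ 2  -2     -2     0 ]
  [ 4  -4    -10    -1 ]
R2 := R2 − 2·R1
  [ 1  -1  -17/9  -1/6 ]
  [ 0   0   16/9   1/3 ]
  [ 4  -4    -10    -1 ]
R3 := R3 − 4·R1
  [ 1  -1  -17/9  -1/6 ]
  [ 0   0   16/9   1/3 ]
  [ 0   0  -22/9  -1/3 ]
R2 := 9/16·R2
  [ 1  -1  -17/9  -1/6 ]
  [ 0   0      1  3/16 ]
  [ 0   0  -22/9  -1/3 ]
R3 := R3 + 22/9·R2
  [ 1  -1  -17/9  -1/6 ]
  [ 0   0      1  3/16 ]
  [ 0   0      0   1/8 ]
R3 := 8·R3
  [ 1  -1  -17/9  -1/6 ]
  [ 0   0      1  3/16 ]
  [ 0   0      0     1 ]
R2 := R2 − 3/16·R3
  [ 1  -1  -17/9  -1/6 ]
  [ 0   0      1     0 ]
  [ 0   0      0     1 ]
R1 := R1 + 1/6·R3
  [ 1  -1  -17/9  0 ]
  [ 0   0      1  0 ]
  [ 0   0      0  1 ]
R1 := R1 + 17/9·R2
  [ 1  -1  0  0 ]
  [ 0   0  1  0 ]
  [ 0   0  0  1 ]

[[1, -1, 0, 0], [0, 0, 1, 0], [0, 0, 0, 1]]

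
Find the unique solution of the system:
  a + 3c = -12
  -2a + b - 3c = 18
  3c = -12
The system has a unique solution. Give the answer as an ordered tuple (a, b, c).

Form the augmented matrix and row-reduce:
  [  1  0   3  |  -12 ]
  [ -2  1  -3  |   18 ]
  [  0  0   3  |  -12 ]
R2 -> R2 + 2·R1
  [ 1  0  3  |  -12 ]
  [ 0  1  3  |   -6 ]
  [ 0  0  3  |  -12 ]
R3 -> 1/3·R3
  [ 1  0  3  |  -12 ]
  [ 0  1  3  |   -6 ]
  [ 0  0  1  |   -4 ]
R2 -> R2 − 3·R3
  [ 1  0  3  |  -12 ]
  [ 0  1  0  |    6 ]
  [ 0  0  1  |   -4 ]
R1 -> R1 − 3·R3
  [ 1  0  0  |   0 ]
  [ 0  1  0  |   6 ]
  [ 0  0  1  |  -4 ]
Reading off the last column: a = 0, b = 6, c = -4.

(0, 6, -4)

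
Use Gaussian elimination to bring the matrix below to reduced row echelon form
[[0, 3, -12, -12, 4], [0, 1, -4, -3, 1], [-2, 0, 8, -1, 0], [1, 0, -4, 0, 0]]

[[1, 0, -4, 0, 0], [0, 1, -4, 0, 0], [0, 0, 0, 1, 0], [0, 0, 0, 0, 1]]

r1 ↔ r3
  [ -2  0    8   -1  0 ]
  [  0  1   -4   -3  1 ]
  [  0  3  -12  -12  4 ]
  [  1  0   -4    0  0 ]
r1 ← -1/2·r1
  [ 1  0   -4  1/2  0 ]
  [ 0  1   -4   -3  1 ]
  [ 0  3  -12  -12  4 ]
  [ 1  0   -4    0  0 ]
r4 ← r4 − r1
  [ 1  0   -4   1/2  0 ]
  [ 0  1   -4    -3  1 ]
  [ 0  3  -12   -12  4 ]
  [ 0  0    0  -1/2  0 ]
r3 ← r3 − 3·r2
  [ 1  0  -4   1/2  0 ]
  [ 0  1  -4    -3  1 ]
  [ 0  0   0    -3  1 ]
  [ 0  0   0  -1/2  0 ]
r3 ← -1/3·r3
  [ 1  0  -4   1/2     0 ]
  [ 0  1  -4    -3     1 ]
  [ 0  0   0     1  -1/3 ]
  [ 0  0   0  -1/2     0 ]
r4 ← r4 + 1/2·r3
  [ 1  0  -4  1/2     0 ]
  [ 0  1  -4   -3     1 ]
  [ 0  0   0    1  -1/3 ]
  [ 0  0   0    0  -1/6 ]
r4 ← -6·r4
  [ 1  0  -4  1/2     0 ]
  [ 0  1  -4   -3     1 ]
  [ 0  0   0    1  -1/3 ]
  [ 0  0   0    0     1 ]
r3 ← r3 + 1/3·r4
  [ 1  0  -4  1/2  0 ]
  [ 0  1  -4   -3  1 ]
  [ 0  0   0    1  0 ]
  [ 0  0   0    0  1 ]
r2 ← r2 − r4
  [ 1  0  -4  1/2  0 ]
  [ 0  1  -4   -3  0 ]
  [ 0  0   0    1  0 ]
  [ 0  0   0    0  1 ]
r2 ← r2 + 3·r3
  [ 1  0  -4  1/2  0 ]
  [ 0  1  -4    0  0 ]
  [ 0  0   0    1  0 ]
  [ 0  0   0    0  1 ]
r1 ← r1 − 1/2·r3
  [ 1  0  -4  0  0 ]
  [ 0  1  -4  0  0 ]
  [ 0  0   0  1  0 ]
  [ 0  0   0  0  1 ]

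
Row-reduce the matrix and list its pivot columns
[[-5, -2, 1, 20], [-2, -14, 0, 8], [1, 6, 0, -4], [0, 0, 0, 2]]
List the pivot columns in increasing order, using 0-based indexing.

Multiply R1 by -1/5.
  [  1  2/5  -1/5  -4 ]
  [ -2  -14     0   8 ]
  [  1    6     0  -4 ]
  [  0    0     0   2 ]
Add 2 times R1 to R2.
  [ 1    2/5  -1/5  -4 ]
  [ 0  -66/5  -2/5   0 ]
  [ 1      6     0  -4 ]
  [ 0      0     0   2 ]
Subtract R1 from R3.
  [ 1    2/5  -1/5  -4 ]
  [ 0  -66/5  -2/5   0 ]
  [ 0   28/5   1/5   0 ]
  [ 0      0     0   2 ]
Multiply R2 by -5/66.
  [ 1   2/5  -1/5  -4 ]
  [ 0     1  1/33   0 ]
  [ 0  28/5   1/5   0 ]
  [ 0     0     0   2 ]
Subtract 28/5 times R2 from R3.
  [ 1  2/5  -1/5  -4 ]
  [ 0    1  1/33   0 ]
  [ 0    0  1/33   0 ]
  [ 0    0     0   2 ]
Multiply R3 by 33.
  [ 1  2/5  -1/5  -4 ]
  [ 0    1  1/33   0 ]
  [ 0    0     1   0 ]
  [ 0    0     0   2 ]
Multiply R4 by 1/2.
  [ 1  2/5  -1/5  -4 ]
  [ 0    1  1/33   0 ]
  [ 0    0     1   0 ]
  [ 0    0     0   1 ]
Add 4 times R4 to R1.
  [ 1  2/5  -1/5  0 ]
  [ 0    1  1/33  0 ]
  [ 0    0     1  0 ]
  [ 0    0     0  1 ]
Subtract 1/33 times R3 from R2.
  [ 1  2/5  -1/5  0 ]
  [ 0    1     0  0 ]
  [ 0    0     1  0 ]
  [ 0    0     0  1 ]
Add 1/5 times R3 to R1.
  [ 1  2/5  0  0 ]
  [ 0    1  0  0 ]
  [ 0    0  1  0 ]
  [ 0    0  0  1 ]
Subtract 2/5 times R2 from R1.
  [ 1  0  0  0 ]
  [ 0  1  0  0 ]
  [ 0  0  1  0 ]
  [ 0  0  0  1 ]
Pivot columns are the columns containing a leading 1.

0, 1, 2, 3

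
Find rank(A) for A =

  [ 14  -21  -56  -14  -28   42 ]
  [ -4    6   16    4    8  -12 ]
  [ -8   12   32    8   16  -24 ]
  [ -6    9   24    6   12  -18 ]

rank = 1

R1 ← 1/14·R1
R2 ← R2 + 4·R1
R3 ← R3 + 8·R1
R4 ← R4 + 6·R1
The reduced form has 1 nonzero row.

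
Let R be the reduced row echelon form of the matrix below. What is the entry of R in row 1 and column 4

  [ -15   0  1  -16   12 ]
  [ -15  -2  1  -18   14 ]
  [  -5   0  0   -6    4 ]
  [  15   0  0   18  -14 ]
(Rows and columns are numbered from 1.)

6/5

ρ1 ← -1/15·ρ1
  [   1   0  -1/15  16/15  -4/5 ]
  [ -15  -2      1    -18    14 ]
  [  -5   0      0     -6     4 ]
  [  15   0      0     18   -14 ]
ρ2 ← ρ2 + 15·ρ1
  [  1   0  -1/15  16/15  -4/5 ]
  [  0  -2      0     -2     2 ]
  [ -5   0      0     -6     4 ]
  [ 15   0      0     18   -14 ]
ρ3 ← ρ3 + 5·ρ1
  [  1   0  -1/15  16/15  -4/5 ]
  [  0  -2      0     -2     2 ]
  [  0   0   -1/3   -2/3     0 ]
  [ 15   0      0     18   -14 ]
ρ4 ← ρ4 − 15·ρ1
  [ 1   0  -1/15  16/15  -4/5 ]
  [ 0  -2      0     -2     2 ]
  [ 0   0   -1/3   -2/3     0 ]
  [ 0   0      1      2    -2 ]
ρ2 ← -1/2·ρ2
  [ 1  0  -1/15  16/15  -4/5 ]
  [ 0  1      0      1    -1 ]
  [ 0  0   -1/3   -2/3     0 ]
  [ 0  0      1      2    -2 ]
ρ3 ← -3·ρ3
  [ 1  0  -1/15  16/15  -4/5 ]
  [ 0  1      0      1    -1 ]
  [ 0  0      1      2     0 ]
  [ 0  0      1      2    -2 ]
ρ4 ← ρ4 − ρ3
  [ 1  0  -1/15  16/15  -4/5 ]
  [ 0  1      0      1    -1 ]
  [ 0  0      1      2     0 ]
  [ 0  0      0      0    -2 ]
ρ4 ← -1/2·ρ4
  [ 1  0  -1/15  16/15  -4/5 ]
  [ 0  1      0      1    -1 ]
  [ 0  0      1      2     0 ]
  [ 0  0      0      0     1 ]
ρ2 ← ρ2 + ρ4
  [ 1  0  -1/15  16/15  -4/5 ]
  [ 0  1      0      1     0 ]
  [ 0  0      1      2     0 ]
  [ 0  0      0      0     1 ]
ρ1 ← ρ1 + 4/5·ρ4
  [ 1  0  -1/15  16/15  0 ]
  [ 0  1      0      1  0 ]
  [ 0  0      1      2  0 ]
  [ 0  0      0      0  1 ]
ρ1 ← ρ1 + 1/15·ρ3
  [ 1  0  0  6/5  0 ]
  [ 0  1  0    1  0 ]
  [ 0  0  1    2  0 ]
  [ 0  0  0    0  1 ]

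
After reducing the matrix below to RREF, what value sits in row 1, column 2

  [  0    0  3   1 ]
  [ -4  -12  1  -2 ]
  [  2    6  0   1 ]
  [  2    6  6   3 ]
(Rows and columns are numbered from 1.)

Swap r1 and r2.
  [ -4  -12  1  -2 ]
  [  0    0  3   1 ]
  [  2    6  0   1 ]
  [  2    6  6   3 ]
Multiply r1 by -1/4.
  [ 1  3  -1/4  1/2 ]
  [ 0  0     3    1 ]
  [ 2  6     0    1 ]
  [ 2  6     6    3 ]
Subtract 2 times r1 from r3.
  [ 1  3  -1/4  1/2 ]
  [ 0  0     3    1 ]
  [ 0  0   1/2    0 ]
  [ 2  6     6    3 ]
Subtract 2 times r1 from r4.
  [ 1  3  -1/4  1/2 ]
  [ 0  0     3    1 ]
  [ 0  0   1/2    0 ]
  [ 0  0  13/2    2 ]
Multiply r2 by 1/3.
  [ 1  3  -1/4  1/2 ]
  [ 0  0     1  1/3 ]
  [ 0  0   1/2    0 ]
  [ 0  0  13/2    2 ]
Subtract 1/2 times r2 from r3.
  [ 1  3  -1/4   1/2 ]
  [ 0  0     1   1/3 ]
  [ 0  0     0  -1/6 ]
  [ 0  0  13/2     2 ]
Subtract 13/2 times r2 from r4.
  [ 1  3  -1/4   1/2 ]
  [ 0  0     1   1/3 ]
  [ 0  0     0  -1/6 ]
  [ 0  0     0  -1/6 ]
Multiply r3 by -6.
  [ 1  3  -1/4   1/2 ]
  [ 0  0     1   1/3 ]
  [ 0  0     0     1 ]
  [ 0  0     0  -1/6 ]
Add 1/6 times r3 to r4.
  [ 1  3  -1/4  1/2 ]
  [ 0  0     1  1/3 ]
  [ 0  0     0    1 ]
  [ 0  0     0    0 ]
Subtract 1/3 times r3 from r2.
  [ 1  3  -1/4  1/2 ]
  [ 0  0     1    0 ]
  [ 0  0     0    1 ]
  [ 0  0     0    0 ]
Subtract 1/2 times r3 from r1.
  [ 1  3  -1/4  0 ]
  [ 0  0     1  0 ]
  [ 0  0     0  1 ]
  [ 0  0     0  0 ]
Add 1/4 times r2 to r1.
  [ 1  3  0  0 ]
  [ 0  0  1  0 ]
  [ 0  0  0  1 ]
  [ 0  0  0  0 ]

3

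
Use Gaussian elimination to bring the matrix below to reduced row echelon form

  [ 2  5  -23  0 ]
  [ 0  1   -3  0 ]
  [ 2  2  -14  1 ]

[[1, 0, -4, 0], [0, 1, -3, 0], [0, 0, 0, 1]]

r1 ← 1/2·r1
r3 ← r3 − 2·r1
r3 ← r3 + 3·r2
r1 ← r1 − 5/2·r2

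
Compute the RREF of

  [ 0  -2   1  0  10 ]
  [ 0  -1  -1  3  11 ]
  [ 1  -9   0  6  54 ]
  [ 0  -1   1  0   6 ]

[[1, 0, 0, 0, 0], [0, 1, 0, 0, -4], [0, 0, 1, 0, 2], [0, 0, 0, 1, 3]]

r1 <-> r3
  [ 1  -9   0  6  54 ]
  [ 0  -1  -1  3  11 ]
  [ 0  -2   1  0  10 ]
  [ 0  -1   1  0   6 ]
r2 -> -1·r2
  [ 1  -9  0   6   54 ]
  [ 0   1  1  -3  -11 ]
  [ 0  -2  1   0   10 ]
  [ 0  -1  1   0    6 ]
r3 -> r3 + 2·r2
  [ 1  -9  0   6   54 ]
  [ 0   1  1  -3  -11 ]
  [ 0   0  3  -6  -12 ]
  [ 0  -1  1   0    6 ]
r4 -> r4 + r2
  [ 1  -9  0   6   54 ]
  [ 0   1  1  -3  -11 ]
  [ 0   0  3  -6  -12 ]
  [ 0   0  2  -3   -5 ]
r3 -> 1/3·r3
  [ 1  -9  0   6   54 ]
  [ 0   1  1  -3  -11 ]
  [ 0   0  1  -2   -4 ]
  [ 0   0  2  -3   -5 ]
r4 -> r4 − 2·r3
  [ 1  -9  0   6   54 ]
  [ 0   1  1  -3  -11 ]
  [ 0   0  1  -2   -4 ]
  [ 0   0  0   1    3 ]
r3 -> r3 + 2·r4
  [ 1  -9  0   6   54 ]
  [ 0   1  1  -3  -11 ]
  [ 0   0  1   0    2 ]
  [ 0   0  0   1    3 ]
r2 -> r2 + 3·r4
  [ 1  -9  0  6  54 ]
  [ 0   1  1  0  -2 ]
  [ 0   0  1  0   2 ]
  [ 0   0  0  1   3 ]
r1 -> r1 − 6·r4
  [ 1  -9  0  0  36 ]
  [ 0   1  1  0  -2 ]
  [ 0   0  1  0   2 ]
  [ 0   0  0  1   3 ]
r2 -> r2 − r3
  [ 1  -9  0  0  36 ]
  [ 0   1  0  0  -4 ]
  [ 0   0  1  0   2 ]
  [ 0   0  0  1   3 ]
r1 -> r1 + 9·r2
  [ 1  0  0  0   0 ]
  [ 0  1  0  0  -4 ]
  [ 0  0  1  0   2 ]
  [ 0  0  0  1   3 ]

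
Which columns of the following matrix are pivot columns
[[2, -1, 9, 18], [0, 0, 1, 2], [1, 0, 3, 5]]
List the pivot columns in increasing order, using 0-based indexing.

0, 1, 2

ρ1 -> 1/2·ρ1
ρ3 -> ρ3 − ρ1
ρ2 <-> ρ3
ρ2 -> 2·ρ2
ρ2 -> ρ2 + 3·ρ3
ρ1 -> ρ1 − 9/2·ρ3
ρ1 -> ρ1 + 1/2·ρ2
Pivot columns are the columns containing a leading 1.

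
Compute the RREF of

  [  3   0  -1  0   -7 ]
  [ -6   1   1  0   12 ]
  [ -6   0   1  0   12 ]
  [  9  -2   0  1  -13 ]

R1 ← 1/3·R1
  [  1   0  -1/3  0  -7/3 ]
  [ -6   1     1  0    12 ]
  [ -6   0     1  0    12 ]
  [  9  -2     0  1   -13 ]
R2 ← R2 + 6·R1
  [  1   0  -1/3  0  -7/3 ]
  [  0   1    -1  0    -2 ]
  [ -6   0     1  0    12 ]
  [  9  -2     0  1   -13 ]
R3 ← R3 + 6·R1
  [ 1   0  -1/3  0  -7/3 ]
  [ 0   1    -1  0    -2 ]
  [ 0   0    -1  0    -2 ]
  [ 9  -2     0  1   -13 ]
R4 ← R4 − 9·R1
  [ 1   0  -1/3  0  -7/3 ]
  [ 0   1    -1  0    -2 ]
  [ 0   0    -1  0    -2 ]
  [ 0  -2     3  1     8 ]
R4 ← R4 + 2·R2
  [ 1  0  -1/3  0  -7/3 ]
  [ 0  1    -1  0    -2 ]
  [ 0  0    -1  0    -2 ]
  [ 0  0     1  1     4 ]
R3 ← -1·R3
  [ 1  0  -1/3  0  -7/3 ]
  [ 0  1    -1  0    -2 ]
  [ 0  0     1  0     2 ]
  [ 0  0     1  1     4 ]
R4 ← R4 − R3
  [ 1  0  -1/3  0  -7/3 ]
  [ 0  1    -1  0    -2 ]
  [ 0  0     1  0     2 ]
  [ 0  0     0  1     2 ]
R2 ← R2 + R3
  [ 1  0  -1/3  0  -7/3 ]
  [ 0  1     0  0     0 ]
  [ 0  0     1  0     2 ]
  [ 0  0     0  1     2 ]
R1 ← R1 + 1/3·R3
  [ 1  0  0  0  -5/3 ]
  [ 0  1  0  0     0 ]
  [ 0  0  1  0     2 ]
  [ 0  0  0  1     2 ]

[[1, 0, 0, 0, -5/3], [0, 1, 0, 0, 0], [0, 0, 1, 0, 2], [0, 0, 0, 1, 2]]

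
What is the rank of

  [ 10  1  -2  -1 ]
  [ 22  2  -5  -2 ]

rank = 2

R1 ← 1/10·R1
  [  1  1/10  -1/5  -1/10 ]
  [ 22     2    -5     -2 ]
R2 ← R2 − 22·R1
  [ 1  1/10  -1/5  -1/10 ]
  [ 0  -1/5  -3/5    1/5 ]
R2 ← -5·R2
  [ 1  1/10  -1/5  -1/10 ]
  [ 0     1     3     -1 ]
R1 ← R1 − 1/10·R2
  [ 1  0  -1/2   0 ]
  [ 0  1     3  -1 ]
The reduced form has 2 nonzero rows.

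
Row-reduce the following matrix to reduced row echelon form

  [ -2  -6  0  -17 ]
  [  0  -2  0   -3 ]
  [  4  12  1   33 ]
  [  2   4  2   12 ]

Multiply R1 by -1/2.
  [ 1   3  0  17/2 ]
  [ 0  -2  0    -3 ]
  [ 4  12  1    33 ]
  [ 2   4  2    12 ]
Subtract 4 times R1 from R3.
  [ 1   3  0  17/2 ]
  [ 0  -2  0    -3 ]
  [ 0   0  1    -1 ]
  [ 2   4  2    12 ]
Subtract 2 times R1 from R4.
  [ 1   3  0  17/2 ]
  [ 0  -2  0    -3 ]
  [ 0   0  1    -1 ]
  [ 0  -2  2    -5 ]
Multiply R2 by -1/2.
  [ 1   3  0  17/2 ]
  [ 0   1  0   3/2 ]
  [ 0   0  1    -1 ]
  [ 0  -2  2    -5 ]
Add 2 times R2 to R4.
  [ 1  3  0  17/2 ]
  [ 0  1  0   3/2 ]
  [ 0  0  1    -1 ]
  [ 0  0  2    -2 ]
Subtract 2 times R3 from R4.
  [ 1  3  0  17/2 ]
  [ 0  1  0   3/2 ]
  [ 0  0  1    -1 ]
  [ 0  0  0     0 ]
Subtract 3 times R2 from R1.
  [ 1  0  0    4 ]
  [ 0  1  0  3/2 ]
  [ 0  0  1   -1 ]
  [ 0  0  0    0 ]

[[1, 0, 0, 4], [0, 1, 0, 3/2], [0, 0, 1, -1], [0, 0, 0, 0]]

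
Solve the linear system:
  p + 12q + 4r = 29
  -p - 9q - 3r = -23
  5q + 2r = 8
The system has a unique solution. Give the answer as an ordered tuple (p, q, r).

(5, 4, -6)

Form the augmented matrix and row-reduce:
  [  1  12   4  |   29 ]
  [ -1  -9  -3  |  -23 ]
  [  0   5   2  |    8 ]
r2 → r2 + r1
  [ 1  12  4  |  29 ]
  [ 0   3  1  |   6 ]
  [ 0   5  2  |   8 ]
r2 → 1/3·r2
  [ 1  12    4  |  29 ]
  [ 0   1  1/3  |   2 ]
  [ 0   5    2  |   8 ]
r3 → r3 − 5·r2
  [ 1  12    4  |  29 ]
  [ 0   1  1/3  |   2 ]
  [ 0   0  1/3  |  -2 ]
r3 → 3·r3
  [ 1  12    4  |  29 ]
  [ 0   1  1/3  |   2 ]
  [ 0   0    1  |  -6 ]
r2 → r2 − 1/3·r3
  [ 1  12  4  |  29 ]
  [ 0   1  0  |   4 ]
  [ 0   0  1  |  -6 ]
r1 → r1 − 4·r3
  [ 1  12  0  |  53 ]
  [ 0   1  0  |   4 ]
  [ 0   0  1  |  -6 ]
r1 → r1 − 12·r2
  [ 1  0  0  |   5 ]
  [ 0  1  0  |   4 ]
  [ 0  0  1  |  -6 ]
Reading off the last column: p = 5, q = 4, r = -6.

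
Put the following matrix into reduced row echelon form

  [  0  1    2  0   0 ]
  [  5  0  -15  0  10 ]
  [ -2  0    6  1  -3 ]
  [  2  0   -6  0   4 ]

ρ1 ↔ ρ2
  [  5  0  -15  0  10 ]
  [  0  1    2  0   0 ]
  [ -2  0    6  1  -3 ]
  [  2  0   -6  0   4 ]
ρ1 := 1/5·ρ1
  [  1  0  -3  0   2 ]
  [  0  1   2  0   0 ]
  [ -2  0   6  1  -3 ]
  [  2  0  -6  0   4 ]
ρ3 := ρ3 + 2·ρ1
  [ 1  0  -3  0  2 ]
  [ 0  1   2  0  0 ]
  [ 0  0   0  1  1 ]
  [ 2  0  -6  0  4 ]
ρ4 := ρ4 − 2·ρ1
  [ 1  0  -3  0  2 ]
  [ 0  1   2  0  0 ]
  [ 0  0   0  1  1 ]
  [ 0  0   0  0  0 ]

[[1, 0, -3, 0, 2], [0, 1, 2, 0, 0], [0, 0, 0, 1, 1], [0, 0, 0, 0, 0]]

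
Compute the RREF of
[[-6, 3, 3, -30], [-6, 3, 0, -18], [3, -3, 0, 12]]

ρ1 ← -1/6·ρ1
  [  1  -1/2  -1/2    5 ]
  [ -6     3     0  -18 ]
  [  3    -3     0   12 ]
ρ2 ← ρ2 + 6·ρ1
  [ 1  -1/2  -1/2   5 ]
  [ 0     0    -3  12 ]
  [ 3    -3     0  12 ]
ρ3 ← ρ3 − 3·ρ1
  [ 1  -1/2  -1/2   5 ]
  [ 0     0    -3  12 ]
  [ 0  -3/2   3/2  -3 ]
ρ2 <-> ρ3
  [ 1  -1/2  -1/2   5 ]
  [ 0  -3/2   3/2  -3 ]
  [ 0     0    -3  12 ]
ρ2 ← -2/3·ρ2
  [ 1  -1/2  -1/2   5 ]
  [ 0     1    -1   2 ]
  [ 0     0    -3  12 ]
ρ3 ← -1/3·ρ3
  [ 1  -1/2  -1/2   5 ]
  [ 0     1    -1   2 ]
  [ 0     0     1  -4 ]
ρ2 ← ρ2 + ρ3
  [ 1  -1/2  -1/2   5 ]
  [ 0     1     0  -2 ]
  [ 0     0     1  -4 ]
ρ1 ← ρ1 + 1/2·ρ3
  [ 1  -1/2  0   3 ]
  [ 0     1  0  -2 ]
  [ 0     0  1  -4 ]
ρ1 ← ρ1 + 1/2·ρ2
  [ 1  0  0   2 ]
  [ 0  1  0  -2 ]
  [ 0  0  1  -4 ]

[[1, 0, 0, 2], [0, 1, 0, -2], [0, 0, 1, -4]]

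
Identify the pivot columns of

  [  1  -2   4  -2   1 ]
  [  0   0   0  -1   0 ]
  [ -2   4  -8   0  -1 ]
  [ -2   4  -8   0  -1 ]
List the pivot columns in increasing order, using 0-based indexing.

0, 3, 4

r3 → r3 + 2·r1
  [  1  -2   4  -2   1 ]
  [  0   0   0  -1   0 ]
  [  0   0   0  -4   1 ]
  [ -2   4  -8   0  -1 ]
r4 → r4 + 2·r1
  [ 1  -2  4  -2  1 ]
  [ 0   0  0  -1  0 ]
  [ 0   0  0  -4  1 ]
  [ 0   0  0  -4  1 ]
r2 → -1·r2
  [ 1  -2  4  -2  1 ]
  [ 0   0  0   1  0 ]
  [ 0   0  0  -4  1 ]
  [ 0   0  0  -4  1 ]
r3 → r3 + 4·r2
  [ 1  -2  4  -2  1 ]
  [ 0   0  0   1  0 ]
  [ 0   0  0   0  1 ]
  [ 0   0  0  -4  1 ]
r4 → r4 + 4·r2
  [ 1  -2  4  -2  1 ]
  [ 0   0  0   1  0 ]
  [ 0   0  0   0  1 ]
  [ 0   0  0   0  1 ]
r4 → r4 − r3
  [ 1  -2  4  -2  1 ]
  [ 0   0  0   1  0 ]
  [ 0   0  0   0  1 ]
  [ 0   0  0   0  0 ]
r1 → r1 − r3
  [ 1  -2  4  -2  0 ]
  [ 0   0  0   1  0 ]
  [ 0   0  0   0  1 ]
  [ 0   0  0   0  0 ]
r1 → r1 + 2·r2
  [ 1  -2  4  0  0 ]
  [ 0   0  0  1  0 ]
  [ 0   0  0  0  1 ]
  [ 0   0  0  0  0 ]
Pivot columns are the columns containing a leading 1.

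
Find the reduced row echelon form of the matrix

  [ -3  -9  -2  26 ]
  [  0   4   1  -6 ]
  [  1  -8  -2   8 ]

[[1, 0, 0, -4], [0, 1, 0, -2], [0, 0, 1, 2]]

R1 := -1/3·R1
  [ 1   3  2/3  -26/3 ]
  [ 0   4    1     -6 ]
  [ 1  -8   -2      8 ]
R3 := R3 − R1
  [ 1    3   2/3  -26/3 ]
  [ 0    4     1     -6 ]
  [ 0  -11  -8/3   50/3 ]
R2 := 1/4·R2
  [ 1    3   2/3  -26/3 ]
  [ 0    1   1/4   -3/2 ]
  [ 0  -11  -8/3   50/3 ]
R3 := R3 + 11·R2
  [ 1  3   2/3  -26/3 ]
  [ 0  1   1/4   -3/2 ]
  [ 0  0  1/12    1/6 ]
R3 := 12·R3
  [ 1  3  2/3  -26/3 ]
  [ 0  1  1/4   -3/2 ]
  [ 0  0    1      2 ]
R2 := R2 − 1/4·R3
  [ 1  3  2/3  -26/3 ]
  [ 0  1    0     -2 ]
  [ 0  0    1      2 ]
R1 := R1 − 2/3·R3
  [ 1  3  0  -10 ]
  [ 0  1  0   -2 ]
  [ 0  0  1    2 ]
R1 := R1 − 3·R2
  [ 1  0  0  -4 ]
  [ 0  1  0  -2 ]
  [ 0  0  1   2 ]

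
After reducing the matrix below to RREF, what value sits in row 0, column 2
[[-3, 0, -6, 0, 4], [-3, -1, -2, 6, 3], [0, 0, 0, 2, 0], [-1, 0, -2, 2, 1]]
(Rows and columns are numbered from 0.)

Multiply r1 by -1/3.
Add 3 times r1 to r2.
Add r1 to r4.
Multiply r2 by -1.
Multiply r3 by 1/2.
Subtract 2 times r3 from r4.
Multiply r4 by -3.
Subtract r4 from r2.
Add 4/3 times r4 to r1.
Add 6 times r3 to r2.

2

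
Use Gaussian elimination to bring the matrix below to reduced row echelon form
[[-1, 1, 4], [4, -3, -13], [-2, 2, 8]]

R1 ← -1·R1
  [  1  -1   -4 ]
  [  4  -3  -13 ]
  [ -2   2    8 ]
R2 ← R2 − 4·R1
  [  1  -1  -4 ]
  [  0   1   3 ]
  [ -2   2   8 ]
R3 ← R3 + 2·R1
  [ 1  -1  -4 ]
  [ 0   1   3 ]
  [ 0   0   0 ]
R1 ← R1 + R2
  [ 1  0  -1 ]
  [ 0  1   3 ]
  [ 0  0   0 ]

[[1, 0, -1], [0, 1, 3], [0, 0, 0]]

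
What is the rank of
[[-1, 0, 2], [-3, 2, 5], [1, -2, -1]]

R1 -> -1·R1
  [  1   0  -2 ]
  [ -3   2   5 ]
  [  1  -2  -1 ]
R2 -> R2 + 3·R1
  [ 1   0  -2 ]
  [ 0   2  -1 ]
  [ 1  -2  -1 ]
R3 -> R3 − R1
  [ 1   0  -2 ]
  [ 0   2  -1 ]
  [ 0  -2   1 ]
R2 -> 1/2·R2
  [ 1   0    -2 ]
  [ 0   1  -1/2 ]
  [ 0  -2     1 ]
R3 -> R3 + 2·R2
  [ 1  0    -2 ]
  [ 0  1  -1/2 ]
  [ 0  0     0 ]
The reduced form has 2 nonzero rows.

rank = 2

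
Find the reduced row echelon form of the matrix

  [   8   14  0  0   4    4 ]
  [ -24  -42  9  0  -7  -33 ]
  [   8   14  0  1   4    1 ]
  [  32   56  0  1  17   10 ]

[[1, 7/4, 0, 0, 0, 2], [0, 0, 1, 0, 0, -2/3], [0, 0, 0, 1, 0, -3], [0, 0, 0, 0, 1, -3]]

Multiply ρ1 by 1/8.
  [   1  7/4  0  0  1/2  1/2 ]
  [ -24  -42  9  0   -7  -33 ]
  [   8   14  0  1    4    1 ]
  [  32   56  0  1   17   10 ]
Add 24 times ρ1 to ρ2.
  [  1  7/4  0  0  1/2  1/2 ]
  [  0    0  9  0    5  -21 ]
  [  8   14  0  1    4    1 ]
  [ 32   56  0  1   17   10 ]
Subtract 8 times ρ1 from ρ3.
  [  1  7/4  0  0  1/2  1/2 ]
  [  0    0  9  0    5  -21 ]
  [  0    0  0  1    0   -3 ]
  [ 32   56  0  1   17   10 ]
Subtract 32 times ρ1 from ρ4.
  [ 1  7/4  0  0  1/2  1/2 ]
  [ 0    0  9  0    5  -21 ]
  [ 0    0  0  1    0   -3 ]
  [ 0    0  0  1    1   -6 ]
Multiply ρ2 by 1/9.
  [ 1  7/4  0  0  1/2   1/2 ]
  [ 0    0  1  0  5/9  -7/3 ]
  [ 0    0  0  1    0    -3 ]
  [ 0    0  0  1    1    -6 ]
Subtract ρ3 from ρ4.
  [ 1  7/4  0  0  1/2   1/2 ]
  [ 0    0  1  0  5/9  -7/3 ]
  [ 0    0  0  1    0    -3 ]
  [ 0    0  0  0    1    -3 ]
Subtract 5/9 times ρ4 from ρ2.
  [ 1  7/4  0  0  1/2   1/2 ]
  [ 0    0  1  0    0  -2/3 ]
  [ 0    0  0  1    0    -3 ]
  [ 0    0  0  0    1    -3 ]
Subtract 1/2 times ρ4 from ρ1.
  [ 1  7/4  0  0  0     2 ]
  [ 0    0  1  0  0  -2/3 ]
  [ 0    0  0  1  0    -3 ]
  [ 0    0  0  0  1    -3 ]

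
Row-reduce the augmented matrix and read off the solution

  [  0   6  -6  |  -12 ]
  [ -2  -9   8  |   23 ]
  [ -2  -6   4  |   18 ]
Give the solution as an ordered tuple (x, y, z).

Swap R1 and R2.
  [ -2  -9   8  |   23 ]
  [  0   6  -6  |  -12 ]
  [ -2  -6   4  |   18 ]
Multiply R1 by -1/2.
  [  1  9/2  -4  |  -23/2 ]
  [  0    6  -6  |    -12 ]
  [ -2   -6   4  |     18 ]
Add 2 times R1 to R3.
  [ 1  9/2  -4  |  -23/2 ]
  [ 0    6  -6  |    -12 ]
  [ 0    3  -4  |     -5 ]
Multiply R2 by 1/6.
  [ 1  9/2  -4  |  -23/2 ]
  [ 0    1  -1  |     -2 ]
  [ 0    3  -4  |     -5 ]
Subtract 3 times R2 from R3.
  [ 1  9/2  -4  |  -23/2 ]
  [ 0    1  -1  |     -2 ]
  [ 0    0  -1  |      1 ]
Multiply R3 by -1.
  [ 1  9/2  -4  |  -23/2 ]
  [ 0    1  -1  |     -2 ]
  [ 0    0   1  |     -1 ]
Add R3 to R2.
  [ 1  9/2  -4  |  -23/2 ]
  [ 0    1   0  |     -3 ]
  [ 0    0   1  |     -1 ]
Add 4 times R3 to R1.
  [ 1  9/2  0  |  -31/2 ]
  [ 0    1  0  |     -3 ]
  [ 0    0  1  |     -1 ]
Subtract 9/2 times R2 from R1.
  [ 1  0  0  |  -2 ]
  [ 0  1  0  |  -3 ]
  [ 0  0  1  |  -1 ]
Reading off the last column: x = -2, y = -3, z = -1.

(-2, -3, -1)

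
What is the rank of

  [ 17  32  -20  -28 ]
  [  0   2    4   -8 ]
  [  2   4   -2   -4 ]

rank = 3

R1 := 1/17·R1
  [ 1  32/17  -20/17  -28/17 ]
  [ 0      2       4      -8 ]
  [ 2      4      -2      -4 ]
R3 := R3 − 2·R1
  [ 1  32/17  -20/17  -28/17 ]
  [ 0      2       4      -8 ]
  [ 0   4/17    6/17  -12/17 ]
R2 := 1/2·R2
  [ 1  32/17  -20/17  -28/17 ]
  [ 0      1       2      -4 ]
  [ 0   4/17    6/17  -12/17 ]
R3 := R3 − 4/17·R2
  [ 1  32/17  -20/17  -28/17 ]
  [ 0      1       2      -4 ]
  [ 0      0   -2/17    4/17 ]
R3 := -17/2·R3
  [ 1  32/17  -20/17  -28/17 ]
  [ 0      1       2      -4 ]
  [ 0      0       1      -2 ]
R2 := R2 − 2·R3
  [ 1  32/17  -20/17  -28/17 ]
  [ 0      1       0       0 ]
  [ 0      0       1      -2 ]
R1 := R1 + 20/17·R3
  [ 1  32/17  0  -4 ]
  [ 0      1  0   0 ]
  [ 0      0  1  -2 ]
R1 := R1 − 32/17·R2
  [ 1  0  0  -4 ]
  [ 0  1  0   0 ]
  [ 0  0  1  -2 ]
The reduced form has 3 nonzero rows.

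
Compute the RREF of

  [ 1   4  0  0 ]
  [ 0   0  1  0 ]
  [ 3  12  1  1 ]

[[1, 4, 0, 0], [0, 0, 1, 0], [0, 0, 0, 1]]

Subtract 3 times R1 from R3.
  [ 1  4  0  0 ]
  [ 0  0  1  0 ]
  [ 0  0  1  1 ]
Subtract R2 from R3.
  [ 1  4  0  0 ]
  [ 0  0  1  0 ]
  [ 0  0  0  1 ]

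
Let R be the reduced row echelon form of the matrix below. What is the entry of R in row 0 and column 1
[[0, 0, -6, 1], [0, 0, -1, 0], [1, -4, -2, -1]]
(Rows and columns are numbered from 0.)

Swap ρ1 and ρ3.
Multiply ρ2 by -1.
Add 6 times ρ2 to ρ3.
Add ρ3 to ρ1.
Add 2 times ρ2 to ρ1.

-4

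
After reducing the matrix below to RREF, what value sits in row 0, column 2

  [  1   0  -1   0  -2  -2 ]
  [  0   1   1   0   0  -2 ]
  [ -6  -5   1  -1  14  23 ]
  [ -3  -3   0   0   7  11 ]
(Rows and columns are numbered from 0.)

r3 → r3 + 6·r1
  [  1   0  -1   0  -2  -2 ]
  [  0   1   1   0   0  -2 ]
  [  0  -5  -5  -1   2  11 ]
  [ -3  -3   0   0   7  11 ]
r4 → r4 + 3·r1
  [ 1   0  -1   0  -2  -2 ]
  [ 0   1   1   0   0  -2 ]
  [ 0  -5  -5  -1   2  11 ]
  [ 0  -3  -3   0   1   5 ]
r3 → r3 + 5·r2
  [ 1   0  -1   0  -2  -2 ]
  [ 0   1   1   0   0  -2 ]
  [ 0   0   0  -1   2   1 ]
  [ 0  -3  -3   0   1   5 ]
r4 → r4 + 3·r2
  [ 1  0  -1   0  -2  -2 ]
  [ 0  1   1   0   0  -2 ]
  [ 0  0   0  -1   2   1 ]
  [ 0  0   0   0   1  -1 ]
r3 → -1·r3
  [ 1  0  -1  0  -2  -2 ]
  [ 0  1   1  0   0  -2 ]
  [ 0  0   0  1  -2  -1 ]
  [ 0  0   0  0   1  -1 ]
r3 → r3 + 2·r4
  [ 1  0  -1  0  -2  -2 ]
  [ 0  1   1  0   0  -2 ]
  [ 0  0   0  1   0  -3 ]
  [ 0  0   0  0   1  -1 ]
r1 → r1 + 2·r4
  [ 1  0  -1  0  0  -4 ]
  [ 0  1   1  0  0  -2 ]
  [ 0  0   0  1  0  -3 ]
  [ 0  0   0  0  1  -1 ]

-1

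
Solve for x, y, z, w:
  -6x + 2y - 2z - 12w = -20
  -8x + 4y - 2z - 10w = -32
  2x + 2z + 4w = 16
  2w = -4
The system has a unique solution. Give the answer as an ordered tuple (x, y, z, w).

(6, 2, 6, -2)

Form the augmented matrix and row-reduce:
  [ -6  2  -2  -12  |  -20 ]
  [ -8  4  -2  -10  |  -32 ]
  [  2  0   2    4  |   16 ]
  [  0  0   0    2  |   -4 ]
r1 → -1/6·r1
  [  1  -1/3  1/3    2  |  10/3 ]
  [ -8     4   -2  -10  |   -32 ]
  [  2     0    2    4  |    16 ]
  [  0     0    0    2  |    -4 ]
r2 → r2 + 8·r1
  [ 1  -1/3  1/3  2  |   10/3 ]
  [ 0   4/3  2/3  6  |  -16/3 ]
  [ 2     0    2  4  |     16 ]
  [ 0     0    0  2  |     -4 ]
r3 → r3 − 2·r1
  [ 1  -1/3  1/3  2  |   10/3 ]
  [ 0   4/3  2/3  6  |  -16/3 ]
  [ 0   2/3  4/3  0  |   28/3 ]
  [ 0     0    0  2  |     -4 ]
r2 → 3/4·r2
  [ 1  -1/3  1/3    2  |  10/3 ]
  [ 0     1  1/2  9/2  |    -4 ]
  [ 0   2/3  4/3    0  |  28/3 ]
  [ 0     0    0    2  |    -4 ]
r3 → r3 − 2/3·r2
  [ 1  -1/3  1/3    2  |  10/3 ]
  [ 0     1  1/2  9/2  |    -4 ]
  [ 0     0    1   -3  |    12 ]
  [ 0     0    0    2  |    -4 ]
r4 → 1/2·r4
  [ 1  -1/3  1/3    2  |  10/3 ]
  [ 0     1  1/2  9/2  |    -4 ]
  [ 0     0    1   -3  |    12 ]
  [ 0     0    0    1  |    -2 ]
r3 → r3 + 3·r4
  [ 1  -1/3  1/3    2  |  10/3 ]
  [ 0     1  1/2  9/2  |    -4 ]
  [ 0     0    1    0  |     6 ]
  [ 0     0    0    1  |    -2 ]
r2 → r2 − 9/2·r4
  [ 1  -1/3  1/3  2  |  10/3 ]
  [ 0     1  1/2  0  |     5 ]
  [ 0     0    1  0  |     6 ]
  [ 0     0    0  1  |    -2 ]
r1 → r1 − 2·r4
  [ 1  -1/3  1/3  0  |  22/3 ]
  [ 0     1  1/2  0  |     5 ]
  [ 0     0    1  0  |     6 ]
  [ 0     0    0  1  |    -2 ]
r2 → r2 − 1/2·r3
  [ 1  -1/3  1/3  0  |  22/3 ]
  [ 0     1    0  0  |     2 ]
  [ 0     0    1  0  |     6 ]
  [ 0     0    0  1  |    -2 ]
r1 → r1 − 1/3·r3
  [ 1  -1/3  0  0  |  16/3 ]
  [ 0     1  0  0  |     2 ]
  [ 0     0  1  0  |     6 ]
  [ 0     0  0  1  |    -2 ]
r1 → r1 + 1/3·r2
  [ 1  0  0  0  |   6 ]
  [ 0  1  0  0  |   2 ]
  [ 0  0  1  0  |   6 ]
  [ 0  0  0  1  |  -2 ]
Reading off the last column: x = 6, y = 2, z = 6, w = -2.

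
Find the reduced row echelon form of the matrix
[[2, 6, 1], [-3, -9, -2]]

Multiply R1 by 1/2.
  [  1   3  1/2 ]
  [ -3  -9   -2 ]
Add 3 times R1 to R2.
  [ 1  3   1/2 ]
  [ 0  0  -1/2 ]
Multiply R2 by -2.
  [ 1  3  1/2 ]
  [ 0  0    1 ]
Subtract 1/2 times R2 from R1.
  [ 1  3  0 ]
  [ 0  0  1 ]

[[1, 3, 0], [0, 0, 1]]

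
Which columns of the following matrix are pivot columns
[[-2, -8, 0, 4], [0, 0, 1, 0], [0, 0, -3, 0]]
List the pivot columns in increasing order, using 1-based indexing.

1, 3

R1 ← -1/2·R1
  [ 1  4   0  -2 ]
  [ 0  0   1   0 ]
  [ 0  0  -3   0 ]
R3 ← R3 + 3·R2
  [ 1  4  0  -2 ]
  [ 0  0  1   0 ]
  [ 0  0  0   0 ]
Pivot columns are the columns containing a leading 1.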